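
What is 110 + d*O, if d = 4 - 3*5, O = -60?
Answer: 770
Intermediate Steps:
d = -11 (d = 4 - 15 = -11)
110 + d*O = 110 - 11*(-60) = 110 + 660 = 770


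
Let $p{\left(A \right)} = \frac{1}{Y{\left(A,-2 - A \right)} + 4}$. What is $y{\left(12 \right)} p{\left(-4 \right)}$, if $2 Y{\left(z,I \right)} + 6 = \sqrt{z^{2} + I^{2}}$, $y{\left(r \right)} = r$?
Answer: $-3 + 3 \sqrt{5} \approx 3.7082$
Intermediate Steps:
$Y{\left(z,I \right)} = -3 + \frac{\sqrt{I^{2} + z^{2}}}{2}$ ($Y{\left(z,I \right)} = -3 + \frac{\sqrt{z^{2} + I^{2}}}{2} = -3 + \frac{\sqrt{I^{2} + z^{2}}}{2}$)
$p{\left(A \right)} = \frac{1}{1 + \frac{\sqrt{A^{2} + \left(-2 - A\right)^{2}}}{2}}$ ($p{\left(A \right)} = \frac{1}{\left(-3 + \frac{\sqrt{\left(-2 - A\right)^{2} + A^{2}}}{2}\right) + 4} = \frac{1}{\left(-3 + \frac{\sqrt{A^{2} + \left(-2 - A\right)^{2}}}{2}\right) + 4} = \frac{1}{1 + \frac{\sqrt{A^{2} + \left(-2 - A\right)^{2}}}{2}}$)
$y{\left(12 \right)} p{\left(-4 \right)} = 12 \frac{2}{2 + \sqrt{\left(-4\right)^{2} + \left(2 - 4\right)^{2}}} = 12 \frac{2}{2 + \sqrt{16 + \left(-2\right)^{2}}} = 12 \frac{2}{2 + \sqrt{16 + 4}} = 12 \frac{2}{2 + \sqrt{20}} = 12 \frac{2}{2 + 2 \sqrt{5}} = \frac{24}{2 + 2 \sqrt{5}}$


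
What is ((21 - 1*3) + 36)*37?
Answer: 1998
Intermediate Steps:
((21 - 1*3) + 36)*37 = ((21 - 3) + 36)*37 = (18 + 36)*37 = 54*37 = 1998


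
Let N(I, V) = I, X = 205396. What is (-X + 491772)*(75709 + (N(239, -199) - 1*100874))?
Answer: -7138208176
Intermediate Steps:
(-X + 491772)*(75709 + (N(239, -199) - 1*100874)) = (-1*205396 + 491772)*(75709 + (239 - 1*100874)) = (-205396 + 491772)*(75709 + (239 - 100874)) = 286376*(75709 - 100635) = 286376*(-24926) = -7138208176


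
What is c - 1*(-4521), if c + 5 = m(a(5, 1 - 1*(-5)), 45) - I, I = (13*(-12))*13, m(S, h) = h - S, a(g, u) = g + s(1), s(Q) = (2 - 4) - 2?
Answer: 6588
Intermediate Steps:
s(Q) = -4 (s(Q) = -2 - 2 = -4)
a(g, u) = -4 + g (a(g, u) = g - 4 = -4 + g)
I = -2028 (I = -156*13 = -2028)
c = 2067 (c = -5 + ((45 - (-4 + 5)) - 1*(-2028)) = -5 + ((45 - 1*1) + 2028) = -5 + ((45 - 1) + 2028) = -5 + (44 + 2028) = -5 + 2072 = 2067)
c - 1*(-4521) = 2067 - 1*(-4521) = 2067 + 4521 = 6588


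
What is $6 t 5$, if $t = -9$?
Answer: $-270$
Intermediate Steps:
$6 t 5 = 6 \left(-9\right) 5 = \left(-54\right) 5 = -270$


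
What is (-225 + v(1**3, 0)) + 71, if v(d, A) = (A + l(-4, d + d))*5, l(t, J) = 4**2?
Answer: -74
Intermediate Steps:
l(t, J) = 16
v(d, A) = 80 + 5*A (v(d, A) = (A + 16)*5 = (16 + A)*5 = 80 + 5*A)
(-225 + v(1**3, 0)) + 71 = (-225 + (80 + 5*0)) + 71 = (-225 + (80 + 0)) + 71 = (-225 + 80) + 71 = -145 + 71 = -74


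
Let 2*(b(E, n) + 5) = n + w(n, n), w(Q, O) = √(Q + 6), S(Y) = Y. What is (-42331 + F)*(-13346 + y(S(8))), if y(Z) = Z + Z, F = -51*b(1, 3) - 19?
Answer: 563165840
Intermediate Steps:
w(Q, O) = √(6 + Q)
b(E, n) = -5 + n/2 + √(6 + n)/2 (b(E, n) = -5 + (n + √(6 + n))/2 = -5 + (n/2 + √(6 + n)/2) = -5 + n/2 + √(6 + n)/2)
F = 83 (F = -51*(-5 + (½)*3 + √(6 + 3)/2) - 19 = -51*(-5 + 3/2 + √9/2) - 19 = -51*(-5 + 3/2 + (½)*3) - 19 = -51*(-5 + 3/2 + 3/2) - 19 = -51*(-2) - 19 = 102 - 19 = 83)
y(Z) = 2*Z
(-42331 + F)*(-13346 + y(S(8))) = (-42331 + 83)*(-13346 + 2*8) = -42248*(-13346 + 16) = -42248*(-13330) = 563165840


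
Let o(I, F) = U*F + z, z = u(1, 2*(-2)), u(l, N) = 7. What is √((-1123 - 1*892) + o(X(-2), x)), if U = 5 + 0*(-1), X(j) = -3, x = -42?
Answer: I*√2218 ≈ 47.096*I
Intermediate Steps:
U = 5 (U = 5 + 0 = 5)
z = 7
o(I, F) = 7 + 5*F (o(I, F) = 5*F + 7 = 7 + 5*F)
√((-1123 - 1*892) + o(X(-2), x)) = √((-1123 - 1*892) + (7 + 5*(-42))) = √((-1123 - 892) + (7 - 210)) = √(-2015 - 203) = √(-2218) = I*√2218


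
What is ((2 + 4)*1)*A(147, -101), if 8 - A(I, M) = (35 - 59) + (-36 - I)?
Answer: 1290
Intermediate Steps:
A(I, M) = 68 + I (A(I, M) = 8 - ((35 - 59) + (-36 - I)) = 8 - (-24 + (-36 - I)) = 8 - (-60 - I) = 8 + (60 + I) = 68 + I)
((2 + 4)*1)*A(147, -101) = ((2 + 4)*1)*(68 + 147) = (6*1)*215 = 6*215 = 1290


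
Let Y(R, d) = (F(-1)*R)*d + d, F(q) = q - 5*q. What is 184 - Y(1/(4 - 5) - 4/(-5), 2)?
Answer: 918/5 ≈ 183.60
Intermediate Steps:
F(q) = -4*q
Y(R, d) = d + 4*R*d (Y(R, d) = ((-4*(-1))*R)*d + d = (4*R)*d + d = 4*R*d + d = d + 4*R*d)
184 - Y(1/(4 - 5) - 4/(-5), 2) = 184 - 2*(1 + 4*(1/(4 - 5) - 4/(-5))) = 184 - 2*(1 + 4*(1/(-1) - 4*(-⅕))) = 184 - 2*(1 + 4*(1*(-1) + ⅘)) = 184 - 2*(1 + 4*(-1 + ⅘)) = 184 - 2*(1 + 4*(-⅕)) = 184 - 2*(1 - ⅘) = 184 - 2/5 = 184 - 1*⅖ = 184 - ⅖ = 918/5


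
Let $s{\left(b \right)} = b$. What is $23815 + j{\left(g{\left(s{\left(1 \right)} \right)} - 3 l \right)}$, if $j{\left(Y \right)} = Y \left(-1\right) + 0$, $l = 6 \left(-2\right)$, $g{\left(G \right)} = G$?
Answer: $23778$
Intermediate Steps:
$l = -12$
$j{\left(Y \right)} = - Y$ ($j{\left(Y \right)} = - Y + 0 = - Y$)
$23815 + j{\left(g{\left(s{\left(1 \right)} \right)} - 3 l \right)} = 23815 - \left(1 - -36\right) = 23815 - \left(1 + 36\right) = 23815 - 37 = 23778$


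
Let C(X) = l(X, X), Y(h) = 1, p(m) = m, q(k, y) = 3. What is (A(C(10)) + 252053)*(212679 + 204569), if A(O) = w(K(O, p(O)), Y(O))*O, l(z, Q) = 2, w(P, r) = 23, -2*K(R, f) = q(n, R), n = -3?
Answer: 105187803552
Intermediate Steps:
K(R, f) = -3/2 (K(R, f) = -½*3 = -3/2)
C(X) = 2
A(O) = 23*O
(A(C(10)) + 252053)*(212679 + 204569) = (23*2 + 252053)*(212679 + 204569) = (46 + 252053)*417248 = 252099*417248 = 105187803552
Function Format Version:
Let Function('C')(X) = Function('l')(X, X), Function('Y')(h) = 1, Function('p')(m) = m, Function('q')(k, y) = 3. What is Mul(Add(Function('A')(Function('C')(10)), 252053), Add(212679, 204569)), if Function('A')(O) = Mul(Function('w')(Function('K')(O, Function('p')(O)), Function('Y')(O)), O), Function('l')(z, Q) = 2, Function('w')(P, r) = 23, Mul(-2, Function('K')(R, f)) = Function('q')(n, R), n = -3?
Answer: 105187803552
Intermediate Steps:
Function('K')(R, f) = Rational(-3, 2) (Function('K')(R, f) = Mul(Rational(-1, 2), 3) = Rational(-3, 2))
Function('C')(X) = 2
Function('A')(O) = Mul(23, O)
Mul(Add(Function('A')(Function('C')(10)), 252053), Add(212679, 204569)) = Mul(Add(Mul(23, 2), 252053), Add(212679, 204569)) = Mul(Add(46, 252053), 417248) = Mul(252099, 417248) = 105187803552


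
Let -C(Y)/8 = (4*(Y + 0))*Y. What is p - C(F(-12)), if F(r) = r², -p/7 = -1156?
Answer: 671644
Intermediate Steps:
p = 8092 (p = -7*(-1156) = 8092)
C(Y) = -32*Y² (C(Y) = -8*4*(Y + 0)*Y = -8*4*Y*Y = -32*Y²)
p - C(F(-12)) = 8092 - (-32)*((-12)²)² = 8092 - (-32)*144² = 8092 - (-32)*20736 = 8092 - 1*(-663552) = 8092 + 663552 = 671644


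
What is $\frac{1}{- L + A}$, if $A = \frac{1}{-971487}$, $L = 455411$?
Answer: $- \frac{971487}{442425866158} \approx -2.1958 \cdot 10^{-6}$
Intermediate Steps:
$A = - \frac{1}{971487} \approx -1.0293 \cdot 10^{-6}$
$\frac{1}{- L + A} = \frac{1}{\left(-1\right) 455411 - \frac{1}{971487}} = \frac{1}{-455411 - \frac{1}{971487}} = \frac{1}{- \frac{442425866158}{971487}} = - \frac{971487}{442425866158}$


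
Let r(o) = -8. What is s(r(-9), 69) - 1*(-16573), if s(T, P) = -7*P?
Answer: 16090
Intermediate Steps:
s(r(-9), 69) - 1*(-16573) = -7*69 - 1*(-16573) = -483 + 16573 = 16090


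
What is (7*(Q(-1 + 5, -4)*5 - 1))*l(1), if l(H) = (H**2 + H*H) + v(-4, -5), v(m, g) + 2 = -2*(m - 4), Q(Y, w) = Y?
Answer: 2128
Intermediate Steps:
v(m, g) = 6 - 2*m (v(m, g) = -2 - 2*(m - 4) = -2 - 2*(-4 + m) = -2 + (8 - 2*m) = 6 - 2*m)
l(H) = 14 + 2*H**2 (l(H) = (H**2 + H*H) + (6 - 2*(-4)) = (H**2 + H**2) + (6 + 8) = 2*H**2 + 14 = 14 + 2*H**2)
(7*(Q(-1 + 5, -4)*5 - 1))*l(1) = (7*((-1 + 5)*5 - 1))*(14 + 2*1**2) = (7*(4*5 - 1))*(14 + 2*1) = (7*(20 - 1))*(14 + 2) = (7*19)*16 = 133*16 = 2128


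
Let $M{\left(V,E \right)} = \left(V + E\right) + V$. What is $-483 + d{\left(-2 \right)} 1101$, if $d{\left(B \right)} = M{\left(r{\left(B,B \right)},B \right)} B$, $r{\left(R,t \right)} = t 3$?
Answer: $30345$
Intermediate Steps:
$r{\left(R,t \right)} = 3 t$
$M{\left(V,E \right)} = E + 2 V$ ($M{\left(V,E \right)} = \left(E + V\right) + V = E + 2 V$)
$d{\left(B \right)} = 7 B^{2}$ ($d{\left(B \right)} = \left(B + 2 \cdot 3 B\right) B = \left(B + 6 B\right) B = 7 B B = 7 B^{2}$)
$-483 + d{\left(-2 \right)} 1101 = -483 + 7 \left(-2\right)^{2} \cdot 1101 = -483 + 7 \cdot 4 \cdot 1101 = -483 + 28 \cdot 1101 = -483 + 30828 = 30345$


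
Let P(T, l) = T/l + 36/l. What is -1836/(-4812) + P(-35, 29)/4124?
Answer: 18298589/47957996 ≈ 0.38155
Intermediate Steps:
P(T, l) = 36/l + T/l
-1836/(-4812) + P(-35, 29)/4124 = -1836/(-4812) + ((36 - 35)/29)/4124 = -1836*(-1/4812) + ((1/29)*1)*(1/4124) = 153/401 + (1/29)*(1/4124) = 153/401 + 1/119596 = 18298589/47957996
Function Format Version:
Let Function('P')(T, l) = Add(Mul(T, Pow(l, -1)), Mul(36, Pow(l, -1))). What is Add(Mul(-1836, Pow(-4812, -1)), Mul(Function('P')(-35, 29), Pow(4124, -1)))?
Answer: Rational(18298589, 47957996) ≈ 0.38155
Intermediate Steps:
Function('P')(T, l) = Add(Mul(36, Pow(l, -1)), Mul(T, Pow(l, -1)))
Add(Mul(-1836, Pow(-4812, -1)), Mul(Function('P')(-35, 29), Pow(4124, -1))) = Add(Mul(-1836, Pow(-4812, -1)), Mul(Mul(Pow(29, -1), Add(36, -35)), Pow(4124, -1))) = Add(Mul(-1836, Rational(-1, 4812)), Mul(Mul(Rational(1, 29), 1), Rational(1, 4124))) = Add(Rational(153, 401), Mul(Rational(1, 29), Rational(1, 4124))) = Add(Rational(153, 401), Rational(1, 119596)) = Rational(18298589, 47957996)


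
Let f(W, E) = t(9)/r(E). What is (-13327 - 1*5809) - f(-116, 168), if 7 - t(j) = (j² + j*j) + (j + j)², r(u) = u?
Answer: -3214369/168 ≈ -19133.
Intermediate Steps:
t(j) = 7 - 6*j² (t(j) = 7 - ((j² + j*j) + (j + j)²) = 7 - ((j² + j²) + (2*j)²) = 7 - (2*j² + 4*j²) = 7 - 6*j²)
f(W, E) = -479/E (f(W, E) = (7 - 6*9²)/E = (7 - 6*81)/E = (7 - 486)/E = -479/E)
(-13327 - 1*5809) - f(-116, 168) = (-13327 - 1*5809) - (-479)/168 = (-13327 - 5809) - (-479)/168 = -19136 - 1*(-479/168) = -19136 + 479/168 = -3214369/168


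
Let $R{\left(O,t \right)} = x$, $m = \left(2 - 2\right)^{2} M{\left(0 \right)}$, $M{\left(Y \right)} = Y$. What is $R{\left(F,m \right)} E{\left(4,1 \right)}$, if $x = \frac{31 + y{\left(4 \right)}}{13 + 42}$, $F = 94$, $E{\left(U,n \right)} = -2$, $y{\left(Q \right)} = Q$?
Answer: $- \frac{14}{11} \approx -1.2727$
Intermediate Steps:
$m = 0$ ($m = \left(2 - 2\right)^{2} \cdot 0 = 0^{2} \cdot 0 = 0 \cdot 0 = 0$)
$x = \frac{7}{11}$ ($x = \frac{31 + 4}{13 + 42} = \frac{35}{55} = 35 \cdot \frac{1}{55} = \frac{7}{11} \approx 0.63636$)
$R{\left(O,t \right)} = \frac{7}{11}$
$R{\left(F,m \right)} E{\left(4,1 \right)} = \frac{7}{11} \left(-2\right) = - \frac{14}{11}$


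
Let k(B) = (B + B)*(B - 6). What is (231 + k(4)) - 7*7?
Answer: 166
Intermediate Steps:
k(B) = 2*B*(-6 + B) (k(B) = (2*B)*(-6 + B) = 2*B*(-6 + B))
(231 + k(4)) - 7*7 = (231 + 2*4*(-6 + 4)) - 7*7 = (231 + 2*4*(-2)) - 49 = (231 - 16) - 49 = 215 - 49 = 166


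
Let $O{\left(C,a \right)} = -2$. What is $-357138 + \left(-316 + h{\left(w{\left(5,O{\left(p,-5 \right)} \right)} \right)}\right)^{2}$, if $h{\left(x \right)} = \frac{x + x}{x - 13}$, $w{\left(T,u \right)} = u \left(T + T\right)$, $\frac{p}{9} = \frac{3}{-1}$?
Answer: $- \frac{281012738}{1089} \approx -2.5805 \cdot 10^{5}$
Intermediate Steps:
$p = -27$ ($p = 9 \frac{3}{-1} = 9 \cdot 3 \left(-1\right) = 9 \left(-3\right) = -27$)
$w{\left(T,u \right)} = 2 T u$ ($w{\left(T,u \right)} = u 2 T = 2 T u$)
$h{\left(x \right)} = \frac{2 x}{-13 + x}$
$-357138 + \left(-316 + h{\left(w{\left(5,O{\left(p,-5 \right)} \right)} \right)}\right)^{2} = -357138 + \left(-316 + \frac{2 \cdot 2 \cdot 5 \left(-2\right)}{-13 + 2 \cdot 5 \left(-2\right)}\right)^{2} = -357138 + \left(-316 + 2 \left(-20\right) \frac{1}{-13 - 20}\right)^{2} = -357138 + \left(-316 + 2 \left(-20\right) \frac{1}{-33}\right)^{2} = -357138 + \left(-316 + 2 \left(-20\right) \left(- \frac{1}{33}\right)\right)^{2} = -357138 + \left(-316 + \frac{40}{33}\right)^{2} = -357138 + \left(- \frac{10388}{33}\right)^{2} = -357138 + \frac{107910544}{1089} = - \frac{281012738}{1089}$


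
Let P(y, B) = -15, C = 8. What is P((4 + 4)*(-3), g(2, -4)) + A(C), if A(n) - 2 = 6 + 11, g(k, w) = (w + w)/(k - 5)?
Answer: 4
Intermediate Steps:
g(k, w) = 2*w/(-5 + k) (g(k, w) = (2*w)/(-5 + k) = 2*w/(-5 + k))
A(n) = 19 (A(n) = 2 + (6 + 11) = 2 + 17 = 19)
P((4 + 4)*(-3), g(2, -4)) + A(C) = -15 + 19 = 4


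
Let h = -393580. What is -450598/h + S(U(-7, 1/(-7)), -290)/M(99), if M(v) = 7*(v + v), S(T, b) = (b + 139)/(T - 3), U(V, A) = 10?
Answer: 49003082/43392195 ≈ 1.1293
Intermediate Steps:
S(T, b) = (139 + b)/(-3 + T)
M(v) = 14*v (M(v) = 7*(2*v) = 14*v)
-450598/h + S(U(-7, 1/(-7)), -290)/M(99) = -450598/(-393580) + ((139 - 290)/(-3 + 10))/((14*99)) = -450598*(-1/393580) + (-151/7)/1386 = 225299/196790 + ((⅐)*(-151))*(1/1386) = 225299/196790 - 151/7*1/1386 = 225299/196790 - 151/9702 = 49003082/43392195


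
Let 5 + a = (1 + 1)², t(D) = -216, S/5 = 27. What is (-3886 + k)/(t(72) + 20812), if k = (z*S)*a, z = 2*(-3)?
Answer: -769/5149 ≈ -0.14935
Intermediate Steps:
S = 135 (S = 5*27 = 135)
z = -6
a = -1 (a = -5 + (1 + 1)² = -5 + 2² = -5 + 4 = -1)
k = 810 (k = -6*135*(-1) = -810*(-1) = 810)
(-3886 + k)/(t(72) + 20812) = (-3886 + 810)/(-216 + 20812) = -3076/20596 = -3076*1/20596 = -769/5149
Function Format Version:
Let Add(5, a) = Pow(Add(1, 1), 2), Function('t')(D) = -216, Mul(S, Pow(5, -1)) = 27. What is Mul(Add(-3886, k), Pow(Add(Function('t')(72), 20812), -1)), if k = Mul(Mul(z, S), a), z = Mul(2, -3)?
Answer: Rational(-769, 5149) ≈ -0.14935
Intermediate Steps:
S = 135 (S = Mul(5, 27) = 135)
z = -6
a = -1 (a = Add(-5, Pow(Add(1, 1), 2)) = Add(-5, Pow(2, 2)) = Add(-5, 4) = -1)
k = 810 (k = Mul(Mul(-6, 135), -1) = Mul(-810, -1) = 810)
Mul(Add(-3886, k), Pow(Add(Function('t')(72), 20812), -1)) = Mul(Add(-3886, 810), Pow(Add(-216, 20812), -1)) = Mul(-3076, Pow(20596, -1)) = Mul(-3076, Rational(1, 20596)) = Rational(-769, 5149)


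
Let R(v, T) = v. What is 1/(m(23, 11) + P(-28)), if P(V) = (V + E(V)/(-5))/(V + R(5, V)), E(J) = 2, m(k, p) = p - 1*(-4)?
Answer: 115/1867 ≈ 0.061596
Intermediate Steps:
m(k, p) = 4 + p (m(k, p) = p + 4 = 4 + p)
P(V) = (-⅖ + V)/(5 + V) (P(V) = (V + 2/(-5))/(V + 5) = (V + 2*(-⅕))/(5 + V) = (V - ⅖)/(5 + V) = (-⅖ + V)/(5 + V))
1/(m(23, 11) + P(-28)) = 1/((4 + 11) + (-⅖ - 28)/(5 - 28)) = 1/(15 - 142/5/(-23)) = 1/(15 - 1/23*(-142/5)) = 1/(15 + 142/115) = 1/(1867/115) = 115/1867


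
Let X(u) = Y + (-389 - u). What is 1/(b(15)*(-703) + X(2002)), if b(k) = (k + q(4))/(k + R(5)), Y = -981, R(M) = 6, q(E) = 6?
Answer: -1/4075 ≈ -0.00024540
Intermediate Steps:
b(k) = 1 (b(k) = (k + 6)/(k + 6) = (6 + k)/(6 + k) = 1)
X(u) = -1370 - u (X(u) = -981 + (-389 - u) = -1370 - u)
1/(b(15)*(-703) + X(2002)) = 1/(1*(-703) + (-1370 - 1*2002)) = 1/(-703 + (-1370 - 2002)) = 1/(-703 - 3372) = 1/(-4075) = -1/4075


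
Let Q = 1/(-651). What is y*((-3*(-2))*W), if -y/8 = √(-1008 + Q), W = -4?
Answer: 64*I*√427192059/217 ≈ 6095.8*I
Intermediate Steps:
Q = -1/651 ≈ -0.0015361
y = -8*I*√427192059/651 (y = -8*√(-1008 - 1/651) = -8*I*√427192059/651 ≈ -253.99*I)
y*((-3*(-2))*W) = (-8*I*√427192059/651)*(-3*(-2)*(-4)) = (-8*I*√427192059/651)*(6*(-4)) = -8*I*√427192059/651*(-24) = 64*I*√427192059/217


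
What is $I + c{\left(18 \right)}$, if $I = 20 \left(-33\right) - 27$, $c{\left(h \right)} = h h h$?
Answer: $5145$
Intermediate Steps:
$c{\left(h \right)} = h^{3}$ ($c{\left(h \right)} = h^{2} h = h^{3}$)
$I = -687$ ($I = -660 - 27 = -687$)
$I + c{\left(18 \right)} = -687 + 18^{3} = -687 + 5832 = 5145$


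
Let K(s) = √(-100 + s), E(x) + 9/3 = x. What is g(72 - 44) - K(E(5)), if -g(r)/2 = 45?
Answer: -90 - 7*I*√2 ≈ -90.0 - 9.8995*I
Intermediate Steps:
g(r) = -90 (g(r) = -2*45 = -90)
E(x) = -3 + x
g(72 - 44) - K(E(5)) = -90 - √(-100 + (-3 + 5)) = -90 - √(-100 + 2) = -90 - √(-98) = -90 - 7*I*√2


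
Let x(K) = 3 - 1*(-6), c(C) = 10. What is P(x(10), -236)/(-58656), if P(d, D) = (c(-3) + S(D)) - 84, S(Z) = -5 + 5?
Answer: 37/29328 ≈ 0.0012616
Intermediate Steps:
S(Z) = 0
x(K) = 9 (x(K) = 3 + 6 = 9)
P(d, D) = -74 (P(d, D) = (10 + 0) - 84 = 10 - 84 = -74)
P(x(10), -236)/(-58656) = -74/(-58656) = -74*(-1/58656) = 37/29328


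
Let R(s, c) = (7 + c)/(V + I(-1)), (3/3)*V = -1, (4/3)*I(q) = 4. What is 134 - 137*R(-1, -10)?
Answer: 679/2 ≈ 339.50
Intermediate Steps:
I(q) = 3 (I(q) = (¾)*4 = 3)
V = -1
R(s, c) = 7/2 + c/2 (R(s, c) = (7 + c)/(-1 + 3) = (7 + c)/2 = (7 + c)*(½) = 7/2 + c/2)
134 - 137*R(-1, -10) = 134 - 137*(7/2 + (½)*(-10)) = 134 - 137*(7/2 - 5) = 134 - 137*(-3/2) = 134 + 411/2 = 679/2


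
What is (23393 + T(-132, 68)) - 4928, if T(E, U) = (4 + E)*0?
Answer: 18465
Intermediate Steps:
T(E, U) = 0
(23393 + T(-132, 68)) - 4928 = (23393 + 0) - 4928 = 23393 - 4928 = 18465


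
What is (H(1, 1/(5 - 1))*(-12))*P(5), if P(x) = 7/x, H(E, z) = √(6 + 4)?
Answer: -84*√10/5 ≈ -53.126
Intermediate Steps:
H(E, z) = √10
(H(1, 1/(5 - 1))*(-12))*P(5) = (√10*(-12))*(7/5) = (-12*√10)*(7*(⅕)) = -12*√10*(7/5) = -84*√10/5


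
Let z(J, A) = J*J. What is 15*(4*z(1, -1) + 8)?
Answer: 180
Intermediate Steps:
z(J, A) = J**2
15*(4*z(1, -1) + 8) = 15*(4*1**2 + 8) = 15*(4*1 + 8) = 15*(4 + 8) = 15*12 = 180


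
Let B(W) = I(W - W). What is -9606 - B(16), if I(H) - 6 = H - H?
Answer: -9612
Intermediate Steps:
I(H) = 6 (I(H) = 6 + (H - H) = 6 + 0 = 6)
B(W) = 6
-9606 - B(16) = -9606 - 1*6 = -9606 - 6 = -9612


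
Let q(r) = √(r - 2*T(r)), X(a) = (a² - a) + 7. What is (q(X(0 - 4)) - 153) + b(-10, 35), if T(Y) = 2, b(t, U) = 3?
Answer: -150 + √23 ≈ -145.20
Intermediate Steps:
X(a) = 7 + a² - a
q(r) = √(-4 + r) (q(r) = √(r - 2*2) = √(r - 4) = √(-4 + r))
(q(X(0 - 4)) - 153) + b(-10, 35) = (√(-4 + (7 + (0 - 4)² - (0 - 4))) - 153) + 3 = (√(-4 + (7 + (-4)² - 1*(-4))) - 153) + 3 = (√(-4 + (7 + 16 + 4)) - 153) + 3 = (√(-4 + 27) - 153) + 3 = (√23 - 153) + 3 = (-153 + √23) + 3 = -150 + √23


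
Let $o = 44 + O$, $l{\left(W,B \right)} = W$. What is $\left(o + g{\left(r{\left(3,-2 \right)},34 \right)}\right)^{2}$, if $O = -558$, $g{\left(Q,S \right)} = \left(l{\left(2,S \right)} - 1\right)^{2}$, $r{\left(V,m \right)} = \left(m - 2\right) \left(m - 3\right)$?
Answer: $263169$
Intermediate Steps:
$r{\left(V,m \right)} = \left(-3 + m\right) \left(-2 + m\right)$ ($r{\left(V,m \right)} = \left(-2 + m\right) \left(-3 + m\right) = \left(-3 + m\right) \left(-2 + m\right)$)
$g{\left(Q,S \right)} = 1$ ($g{\left(Q,S \right)} = \left(2 - 1\right)^{2} = 1^{2} = 1$)
$o = -514$ ($o = 44 - 558 = -514$)
$\left(o + g{\left(r{\left(3,-2 \right)},34 \right)}\right)^{2} = \left(-514 + 1\right)^{2} = \left(-513\right)^{2} = 263169$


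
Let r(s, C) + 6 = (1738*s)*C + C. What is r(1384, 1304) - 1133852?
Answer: 3135498614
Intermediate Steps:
r(s, C) = -6 + C + 1738*C*s (r(s, C) = -6 + ((1738*s)*C + C) = -6 + (1738*C*s + C) = -6 + (C + 1738*C*s) = -6 + C + 1738*C*s)
r(1384, 1304) - 1133852 = (-6 + 1304 + 1738*1304*1384) - 1133852 = (-6 + 1304 + 3136631168) - 1133852 = 3136632466 - 1133852 = 3135498614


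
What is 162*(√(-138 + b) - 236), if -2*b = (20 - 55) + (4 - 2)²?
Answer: -38232 + 567*I*√10 ≈ -38232.0 + 1793.0*I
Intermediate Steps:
b = 31/2 (b = -((20 - 55) + (4 - 2)²)/2 = -(-35 + 2²)/2 = -(-35 + 4)/2 = -½*(-31) = 31/2 ≈ 15.500)
162*(√(-138 + b) - 236) = 162*(√(-138 + 31/2) - 236) = 162*(√(-245/2) - 236) = 162*(7*I*√10/2 - 236) = 162*(-236 + 7*I*√10/2) = -38232 + 567*I*√10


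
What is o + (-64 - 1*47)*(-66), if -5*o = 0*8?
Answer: 7326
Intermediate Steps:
o = 0 (o = -0*8 = -⅕*0 = 0)
o + (-64 - 1*47)*(-66) = 0 + (-64 - 1*47)*(-66) = 0 + (-64 - 47)*(-66) = 0 - 111*(-66) = 0 + 7326 = 7326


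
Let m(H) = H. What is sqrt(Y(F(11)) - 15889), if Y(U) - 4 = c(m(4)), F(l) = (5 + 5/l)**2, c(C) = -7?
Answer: 2*I*sqrt(3973) ≈ 126.06*I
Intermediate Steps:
Y(U) = -3 (Y(U) = 4 - 7 = -3)
sqrt(Y(F(11)) - 15889) = sqrt(-3 - 15889) = sqrt(-15892) = 2*I*sqrt(3973)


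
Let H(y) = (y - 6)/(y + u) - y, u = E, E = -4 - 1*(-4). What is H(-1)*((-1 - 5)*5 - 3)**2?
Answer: 8712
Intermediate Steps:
E = 0 (E = -4 + 4 = 0)
u = 0
H(y) = -y + (-6 + y)/y (H(y) = (y - 6)/(y + 0) - y = (-6 + y)/y - y = -y + (-6 + y)/y)
H(-1)*((-1 - 5)*5 - 3)**2 = (1 - 1*(-1) - 6/(-1))*((-1 - 5)*5 - 3)**2 = (1 + 1 - 6*(-1))*(-6*5 - 3)**2 = (1 + 1 + 6)*(-30 - 3)**2 = 8*(-33)**2 = 8*1089 = 8712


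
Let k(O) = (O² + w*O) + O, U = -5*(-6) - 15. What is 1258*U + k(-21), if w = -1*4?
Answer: 19374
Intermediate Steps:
U = 15 (U = 30 - 15 = 15)
w = -4
k(O) = O² - 3*O (k(O) = (O² - 4*O) + O = O² - 3*O)
1258*U + k(-21) = 1258*15 - 21*(-3 - 21) = 18870 - 21*(-24) = 18870 + 504 = 19374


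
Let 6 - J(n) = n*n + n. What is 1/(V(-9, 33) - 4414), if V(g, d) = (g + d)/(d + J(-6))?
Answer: -3/13234 ≈ -0.00022669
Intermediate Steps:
J(n) = 6 - n - n² (J(n) = 6 - (n*n + n) = 6 - (n² + n) = 6 - (n + n²) = 6 + (-n - n²) = 6 - n - n²)
V(g, d) = (d + g)/(-24 + d) (V(g, d) = (g + d)/(d + (6 - 1*(-6) - 1*(-6)²)) = (d + g)/(d + (6 + 6 - 1*36)) = (d + g)/(d + (6 + 6 - 36)) = (d + g)/(d - 24) = (d + g)/(-24 + d))
1/(V(-9, 33) - 4414) = 1/((33 - 9)/(-24 + 33) - 4414) = 1/(24/9 - 4414) = 1/((⅑)*24 - 4414) = 1/(8/3 - 4414) = 1/(-13234/3) = -3/13234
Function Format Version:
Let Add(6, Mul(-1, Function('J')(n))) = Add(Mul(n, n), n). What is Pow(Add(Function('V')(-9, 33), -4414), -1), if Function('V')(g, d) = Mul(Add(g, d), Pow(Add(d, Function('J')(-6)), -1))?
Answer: Rational(-3, 13234) ≈ -0.00022669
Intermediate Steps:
Function('J')(n) = Add(6, Mul(-1, n), Mul(-1, Pow(n, 2))) (Function('J')(n) = Add(6, Mul(-1, Add(Mul(n, n), n))) = Add(6, Mul(-1, Add(Pow(n, 2), n))) = Add(6, Mul(-1, Add(n, Pow(n, 2)))) = Add(6, Add(Mul(-1, n), Mul(-1, Pow(n, 2)))) = Add(6, Mul(-1, n), Mul(-1, Pow(n, 2))))
Function('V')(g, d) = Mul(Pow(Add(-24, d), -1), Add(d, g)) (Function('V')(g, d) = Mul(Add(g, d), Pow(Add(d, Add(6, Mul(-1, -6), Mul(-1, Pow(-6, 2)))), -1)) = Mul(Add(d, g), Pow(Add(d, Add(6, 6, Mul(-1, 36))), -1)) = Mul(Add(d, g), Pow(Add(d, Add(6, 6, -36)), -1)) = Mul(Add(d, g), Pow(Add(d, -24), -1)) = Mul(Add(d, g), Pow(Add(-24, d), -1)) = Mul(Pow(Add(-24, d), -1), Add(d, g)))
Pow(Add(Function('V')(-9, 33), -4414), -1) = Pow(Add(Mul(Pow(Add(-24, 33), -1), Add(33, -9)), -4414), -1) = Pow(Add(Mul(Pow(9, -1), 24), -4414), -1) = Pow(Add(Mul(Rational(1, 9), 24), -4414), -1) = Pow(Add(Rational(8, 3), -4414), -1) = Pow(Rational(-13234, 3), -1) = Rational(-3, 13234)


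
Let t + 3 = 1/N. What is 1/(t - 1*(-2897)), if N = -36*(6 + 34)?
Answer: 1440/4167359 ≈ 0.00034554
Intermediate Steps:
N = -1440 (N = -36*40 = -1440)
t = -4321/1440 (t = -3 + 1/(-1440) = -3 - 1/1440 = -4321/1440 ≈ -3.0007)
1/(t - 1*(-2897)) = 1/(-4321/1440 - 1*(-2897)) = 1/(-4321/1440 + 2897) = 1/(4167359/1440) = 1440/4167359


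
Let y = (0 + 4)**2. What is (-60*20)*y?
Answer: -19200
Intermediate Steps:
y = 16 (y = 4**2 = 16)
(-60*20)*y = -60*20*16 = -1200*16 = -19200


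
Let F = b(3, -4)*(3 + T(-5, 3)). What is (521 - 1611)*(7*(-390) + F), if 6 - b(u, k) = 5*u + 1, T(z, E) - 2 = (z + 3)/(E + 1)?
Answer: 3024750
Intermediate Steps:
T(z, E) = 2 + (3 + z)/(1 + E) (T(z, E) = 2 + (z + 3)/(E + 1) = 2 + (3 + z)/(1 + E))
b(u, k) = 5 - 5*u (b(u, k) = 6 - (5*u + 1) = 6 - (1 + 5*u) = 6 + (-1 - 5*u) = 5 - 5*u)
F = -45 (F = (5 - 5*3)*(3 + (5 - 5 + 2*3)/(1 + 3)) = (5 - 15)*(3 + (5 - 5 + 6)/4) = -10*(3 + (¼)*6) = -10*(3 + 3/2) = -10*9/2 = -45)
(521 - 1611)*(7*(-390) + F) = (521 - 1611)*(7*(-390) - 45) = -1090*(-2730 - 45) = -1090*(-2775) = 3024750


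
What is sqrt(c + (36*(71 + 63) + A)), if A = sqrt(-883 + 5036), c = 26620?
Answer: sqrt(31444 + sqrt(4153)) ≈ 177.51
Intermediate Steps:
A = sqrt(4153) ≈ 64.444
sqrt(c + (36*(71 + 63) + A)) = sqrt(26620 + (36*(71 + 63) + sqrt(4153))) = sqrt(26620 + (36*134 + sqrt(4153))) = sqrt(26620 + (4824 + sqrt(4153))) = sqrt(31444 + sqrt(4153))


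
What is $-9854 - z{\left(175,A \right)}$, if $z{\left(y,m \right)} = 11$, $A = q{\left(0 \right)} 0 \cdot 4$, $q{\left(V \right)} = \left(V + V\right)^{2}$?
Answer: $-9865$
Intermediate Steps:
$q{\left(V \right)} = 4 V^{2}$ ($q{\left(V \right)} = \left(2 V\right)^{2} = 4 V^{2}$)
$A = 0$ ($A = 4 \cdot 0^{2} \cdot 0 \cdot 4 = 4 \cdot 0 \cdot 0 \cdot 4 = 0 \cdot 0 \cdot 4 = 0 \cdot 4 = 0$)
$-9854 - z{\left(175,A \right)} = -9854 - 11 = -9865$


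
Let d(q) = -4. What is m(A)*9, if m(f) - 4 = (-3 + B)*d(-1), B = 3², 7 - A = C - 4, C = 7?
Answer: -180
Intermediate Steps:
A = 4 (A = 7 - (7 - 4) = 7 - 1*3 = 7 - 3 = 4)
B = 9
m(f) = -20 (m(f) = 4 + (-3 + 9)*(-4) = 4 + 6*(-4) = 4 - 24 = -20)
m(A)*9 = -20*9 = -180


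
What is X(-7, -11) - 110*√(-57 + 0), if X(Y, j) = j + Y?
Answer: -18 - 110*I*√57 ≈ -18.0 - 830.48*I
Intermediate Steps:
X(Y, j) = Y + j
X(-7, -11) - 110*√(-57 + 0) = (-7 - 11) - 110*√(-57 + 0) = -18 - 110*I*√57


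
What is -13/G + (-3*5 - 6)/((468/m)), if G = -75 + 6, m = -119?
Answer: 19835/3588 ≈ 5.5282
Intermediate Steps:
G = -69
-13/G + (-3*5 - 6)/((468/m)) = -13/(-69) + (-3*5 - 6)/((468/(-119))) = -13*(-1/69) + (-15 - 6)/((468*(-1/119))) = 13/69 - 21/(-468/119) = 13/69 - 21*(-119/468) = 13/69 + 833/156 = 19835/3588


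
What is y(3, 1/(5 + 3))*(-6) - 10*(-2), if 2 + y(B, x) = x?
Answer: 125/4 ≈ 31.250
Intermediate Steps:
y(B, x) = -2 + x
y(3, 1/(5 + 3))*(-6) - 10*(-2) = (-2 + 1/(5 + 3))*(-6) - 10*(-2) = (-2 + 1/8)*(-6) + 20 = (-2 + ⅛)*(-6) + 20 = -15/8*(-6) + 20 = 45/4 + 20 = 125/4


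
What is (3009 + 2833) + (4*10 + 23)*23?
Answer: 7291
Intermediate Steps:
(3009 + 2833) + (4*10 + 23)*23 = 5842 + (40 + 23)*23 = 5842 + 63*23 = 5842 + 1449 = 7291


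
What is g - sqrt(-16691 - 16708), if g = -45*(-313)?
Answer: 14085 - 3*I*sqrt(3711) ≈ 14085.0 - 182.75*I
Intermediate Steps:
g = 14085
g - sqrt(-16691 - 16708) = 14085 - sqrt(-16691 - 16708) = 14085 - sqrt(-33399) = 14085 - 3*I*sqrt(3711)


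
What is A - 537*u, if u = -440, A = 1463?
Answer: 237743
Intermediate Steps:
A - 537*u = 1463 - 537*(-440) = 1463 + 236280 = 237743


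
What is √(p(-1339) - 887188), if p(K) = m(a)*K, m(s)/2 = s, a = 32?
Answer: 2*I*√243221 ≈ 986.35*I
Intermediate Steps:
m(s) = 2*s
p(K) = 64*K (p(K) = (2*32)*K = 64*K)
√(p(-1339) - 887188) = √(64*(-1339) - 887188) = √(-85696 - 887188) = √(-972884) = 2*I*√243221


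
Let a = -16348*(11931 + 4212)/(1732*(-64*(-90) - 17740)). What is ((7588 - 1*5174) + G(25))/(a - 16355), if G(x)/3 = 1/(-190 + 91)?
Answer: -413228691740/2797507985547 ≈ -0.14771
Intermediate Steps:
G(x) = -1/33 (G(x) = 3/(-190 + 91) = 3/(-99) = 3*(-1/99) = -1/33)
a = 65976441/5187340 (a = -16348*16143/(1732*(5760 - 17740)) = -16348/(1732/((16143/(-11980)))) = -16348/(1732/((16143*(-1/11980)))) = -16348/(1732/(-16143/11980)) = -16348/(1732*(-11980/16143)) = -16348/(-20749360/16143) = -16348*(-16143/20749360) = 65976441/5187340 ≈ 12.719)
((7588 - 1*5174) + G(25))/(a - 16355) = ((7588 - 1*5174) - 1/33)/(65976441/5187340 - 16355) = ((7588 - 5174) - 1/33)/(-84772969259/5187340) = (2414 - 1/33)*(-5187340/84772969259) = (79661/33)*(-5187340/84772969259) = -413228691740/2797507985547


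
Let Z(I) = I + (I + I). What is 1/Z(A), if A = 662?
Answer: 1/1986 ≈ 0.00050353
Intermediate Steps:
Z(I) = 3*I (Z(I) = I + 2*I = 3*I)
1/Z(A) = 1/(3*662) = 1/1986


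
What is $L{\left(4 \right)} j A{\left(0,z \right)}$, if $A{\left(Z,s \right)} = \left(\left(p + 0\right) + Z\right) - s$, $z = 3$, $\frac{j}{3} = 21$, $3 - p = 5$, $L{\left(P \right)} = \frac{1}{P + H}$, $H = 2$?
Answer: $- \frac{105}{2} \approx -52.5$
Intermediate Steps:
$L{\left(P \right)} = \frac{1}{2 + P}$ ($L{\left(P \right)} = \frac{1}{P + 2} = \frac{1}{2 + P}$)
$p = -2$ ($p = 3 - 5 = -2$)
$j = 63$ ($j = 3 \cdot 21 = 63$)
$A{\left(Z,s \right)} = -2 + Z - s$ ($A{\left(Z,s \right)} = \left(\left(-2 + 0\right) + Z\right) - s = \left(-2 + Z\right) - s = -2 + Z - s$)
$L{\left(4 \right)} j A{\left(0,z \right)} = \frac{1}{2 + 4} \cdot 63 \left(-2 + 0 - 3\right) = \frac{1}{6} \cdot 63 \left(-2 + 0 - 3\right) = \frac{1}{6} \cdot 63 \left(-5\right) = \frac{21}{2} \left(-5\right) = - \frac{105}{2}$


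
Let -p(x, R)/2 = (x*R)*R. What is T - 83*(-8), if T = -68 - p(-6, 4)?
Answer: 404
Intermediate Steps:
p(x, R) = -2*x*R² (p(x, R) = -2*x*R*R = -2*R*x*R = -2*x*R²)
T = -260 (T = -68 - (-2)*(-6)*4² = -68 - (-2)*(-6)*16 = -68 - 1*192 = -68 - 192 = -260)
T - 83*(-8) = -260 - 83*(-8) = -260 + 664 = 404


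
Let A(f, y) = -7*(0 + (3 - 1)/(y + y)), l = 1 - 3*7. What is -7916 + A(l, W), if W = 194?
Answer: -1535711/194 ≈ -7916.0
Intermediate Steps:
l = -20 (l = 1 - 21 = -20)
A(f, y) = -7/y (A(f, y) = -7*(0 + 2/((2*y))) = -7*(0 + 2*(1/(2*y))) = -7*(0 + 1/y) = -7/y)
-7916 + A(l, W) = -7916 - 7/194 = -1535711/194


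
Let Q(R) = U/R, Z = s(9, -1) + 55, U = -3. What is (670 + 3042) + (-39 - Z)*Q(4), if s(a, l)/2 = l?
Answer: 3781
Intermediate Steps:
s(a, l) = 2*l
Z = 53 (Z = 2*(-1) + 55 = -2 + 55 = 53)
Q(R) = -3/R
(670 + 3042) + (-39 - Z)*Q(4) = (670 + 3042) + (-39 - 1*53)*(-3/4) = 3712 + (-39 - 53)*(-3*¼) = 3712 - 92*(-¾) = 3712 + 69 = 3781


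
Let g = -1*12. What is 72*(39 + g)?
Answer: 1944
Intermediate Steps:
g = -12
72*(39 + g) = 72*(39 - 12) = 72*27 = 1944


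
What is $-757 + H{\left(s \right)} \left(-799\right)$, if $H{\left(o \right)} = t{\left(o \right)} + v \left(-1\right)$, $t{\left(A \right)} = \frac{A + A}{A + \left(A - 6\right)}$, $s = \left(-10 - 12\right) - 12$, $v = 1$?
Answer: $- \frac{25612}{37} \approx -692.22$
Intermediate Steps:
$s = -34$ ($s = -22 - 12 = -34$)
$t{\left(A \right)} = \frac{2 A}{-6 + 2 A}$ ($t{\left(A \right)} = \frac{2 A}{A + \left(A - 6\right)} = \frac{2 A}{A + \left(-6 + A\right)} = \frac{2 A}{-6 + 2 A}$)
$H{\left(o \right)} = -1 + \frac{o}{-3 + o}$ ($H{\left(o \right)} = \frac{o}{-3 + o} + 1 \left(-1\right) = \frac{o}{-3 + o} - 1 = -1 + \frac{o}{-3 + o}$)
$-757 + H{\left(s \right)} \left(-799\right) = -757 + \frac{3}{-3 - 34} \left(-799\right) = -757 + \frac{3}{-37} \left(-799\right) = -757 + 3 \left(- \frac{1}{37}\right) \left(-799\right) = -757 - - \frac{2397}{37} = -757 + \frac{2397}{37} = - \frac{25612}{37}$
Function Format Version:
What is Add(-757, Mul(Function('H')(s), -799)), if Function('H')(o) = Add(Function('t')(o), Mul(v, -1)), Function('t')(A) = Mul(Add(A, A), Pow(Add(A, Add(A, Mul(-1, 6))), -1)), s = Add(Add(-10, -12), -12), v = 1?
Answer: Rational(-25612, 37) ≈ -692.22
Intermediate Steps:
s = -34 (s = Add(-22, -12) = -34)
Function('t')(A) = Mul(2, A, Pow(Add(-6, Mul(2, A)), -1)) (Function('t')(A) = Mul(Mul(2, A), Pow(Add(A, Add(A, -6)), -1)) = Mul(Mul(2, A), Pow(Add(A, Add(-6, A)), -1)) = Mul(Mul(2, A), Pow(Add(-6, Mul(2, A)), -1)) = Mul(2, A, Pow(Add(-6, Mul(2, A)), -1)))
Function('H')(o) = Add(-1, Mul(o, Pow(Add(-3, o), -1))) (Function('H')(o) = Add(Mul(o, Pow(Add(-3, o), -1)), Mul(1, -1)) = Add(Mul(o, Pow(Add(-3, o), -1)), -1) = Add(-1, Mul(o, Pow(Add(-3, o), -1))))
Add(-757, Mul(Function('H')(s), -799)) = Add(-757, Mul(Mul(3, Pow(Add(-3, -34), -1)), -799)) = Add(-757, Mul(Mul(3, Pow(-37, -1)), -799)) = Add(-757, Mul(Mul(3, Rational(-1, 37)), -799)) = Add(-757, Mul(Rational(-3, 37), -799)) = Add(-757, Rational(2397, 37)) = Rational(-25612, 37)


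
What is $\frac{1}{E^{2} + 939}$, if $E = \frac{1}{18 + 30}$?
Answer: $\frac{2304}{2163457} \approx 0.001065$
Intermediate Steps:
$E = \frac{1}{48} \approx 0.020833$
$\frac{1}{E^{2} + 939} = \frac{1}{\left(\frac{1}{48}\right)^{2} + 939} = \frac{1}{\frac{1}{2304} + 939} = \frac{1}{\frac{2163457}{2304}} = \frac{2304}{2163457}$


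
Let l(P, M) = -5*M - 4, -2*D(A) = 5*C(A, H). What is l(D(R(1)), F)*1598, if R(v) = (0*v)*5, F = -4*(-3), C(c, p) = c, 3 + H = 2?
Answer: -102272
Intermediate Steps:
H = -1 (H = -3 + 2 = -1)
F = 12
R(v) = 0 (R(v) = 0*5 = 0)
D(A) = -5*A/2
l(P, M) = -4 - 5*M
l(D(R(1)), F)*1598 = (-4 - 5*12)*1598 = (-4 - 60)*1598 = -64*1598 = -102272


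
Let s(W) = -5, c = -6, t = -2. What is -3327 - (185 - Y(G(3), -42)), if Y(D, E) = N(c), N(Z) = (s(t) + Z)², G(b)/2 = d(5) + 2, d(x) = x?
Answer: -3391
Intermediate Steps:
G(b) = 14 (G(b) = 2*(5 + 2) = 2*7 = 14)
N(Z) = (-5 + Z)²
Y(D, E) = 121 (Y(D, E) = (-5 - 6)² = (-11)² = 121)
-3327 - (185 - Y(G(3), -42)) = -3327 - (185 - 1*121) = -3327 - (185 - 121) = -3327 - 1*64 = -3327 - 64 = -3391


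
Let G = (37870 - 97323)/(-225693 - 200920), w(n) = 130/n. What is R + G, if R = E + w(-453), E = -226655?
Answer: -43802396717776/193255689 ≈ -2.2666e+5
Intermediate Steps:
R = -102674845/453 (R = -226655 + 130/(-453) = -226655 + 130*(-1/453) = -226655 - 130/453 = -102674845/453 ≈ -2.2666e+5)
G = 59453/426613 (G = -59453/(-426613) = -59453*(-1/426613) = 59453/426613 ≈ 0.13936)
R + G = -102674845/453 + 59453/426613 = -43802396717776/193255689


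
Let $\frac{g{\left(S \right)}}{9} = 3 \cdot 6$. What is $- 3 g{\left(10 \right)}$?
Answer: $-486$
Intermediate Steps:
$g{\left(S \right)} = 162$ ($g{\left(S \right)} = 9 \cdot 3 \cdot 6 = 9 \cdot 18 = 162$)
$- 3 g{\left(10 \right)} = \left(-3\right) 162 = -486$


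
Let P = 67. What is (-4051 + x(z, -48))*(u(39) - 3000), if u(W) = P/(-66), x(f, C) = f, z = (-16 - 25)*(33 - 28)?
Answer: 421486576/33 ≈ 1.2772e+7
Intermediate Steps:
z = -205 (z = -41*5 = -205)
u(W) = -67/66 (u(W) = 67/(-66) = 67*(-1/66) = -67/66)
(-4051 + x(z, -48))*(u(39) - 3000) = (-4051 - 205)*(-67/66 - 3000) = -4256*(-198067/66) = 421486576/33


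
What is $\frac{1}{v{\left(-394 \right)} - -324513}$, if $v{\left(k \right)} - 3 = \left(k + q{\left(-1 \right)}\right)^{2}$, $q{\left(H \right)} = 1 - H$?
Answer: $\frac{1}{478180} \approx 2.0913 \cdot 10^{-6}$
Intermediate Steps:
$v{\left(k \right)} = 3 + \left(2 + k\right)^{2}$ ($v{\left(k \right)} = 3 + \left(k + \left(1 - -1\right)\right)^{2} = 3 + \left(k + \left(1 + 1\right)\right)^{2} = 3 + \left(k + 2\right)^{2} = 3 + \left(2 + k\right)^{2}$)
$\frac{1}{v{\left(-394 \right)} - -324513} = \frac{1}{\left(3 + \left(2 - 394\right)^{2}\right) - -324513} = \frac{1}{\left(3 + \left(-392\right)^{2}\right) + 324513} = \frac{1}{\left(3 + 153664\right) + 324513} = \frac{1}{153667 + 324513} = \frac{1}{478180}$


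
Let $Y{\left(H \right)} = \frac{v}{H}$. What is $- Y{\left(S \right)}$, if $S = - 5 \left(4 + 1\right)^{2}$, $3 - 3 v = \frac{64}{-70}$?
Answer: $\frac{137}{13125} \approx 0.010438$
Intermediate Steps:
$v = \frac{137}{105}$ ($v = 1 - \frac{64 \frac{1}{-70}}{3} = 1 - \frac{64 \left(- \frac{1}{70}\right)}{3} = 1 - - \frac{32}{105} = 1 + \frac{32}{105} = \frac{137}{105} \approx 1.3048$)
$S = -125$ ($S = - 5 \cdot 5^{2} = \left(-5\right) 25 = -125$)
$Y{\left(H \right)} = \frac{137}{105 H}$
$- Y{\left(S \right)} = - \frac{137}{105 \left(-125\right)} = - \frac{137 \left(-1\right)}{105 \cdot 125} = \left(-1\right) \left(- \frac{137}{13125}\right) = \frac{137}{13125}$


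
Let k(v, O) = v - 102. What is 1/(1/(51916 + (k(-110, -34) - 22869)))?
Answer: 28835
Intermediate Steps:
k(v, O) = -102 + v
1/(1/(51916 + (k(-110, -34) - 22869))) = 1/(1/(51916 + ((-102 - 110) - 22869))) = 1/(1/(51916 + (-212 - 22869))) = 1/(1/(51916 - 23081)) = 1/(1/28835) = 28835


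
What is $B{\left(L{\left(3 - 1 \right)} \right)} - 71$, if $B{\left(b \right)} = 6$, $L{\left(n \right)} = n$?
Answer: $-65$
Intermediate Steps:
$B{\left(L{\left(3 - 1 \right)} \right)} - 71 = 6 - 71 = -65$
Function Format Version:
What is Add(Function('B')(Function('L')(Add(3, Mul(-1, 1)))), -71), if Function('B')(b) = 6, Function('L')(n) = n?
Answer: -65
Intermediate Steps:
Add(Function('B')(Function('L')(Add(3, Mul(-1, 1)))), -71) = Add(6, -71) = -65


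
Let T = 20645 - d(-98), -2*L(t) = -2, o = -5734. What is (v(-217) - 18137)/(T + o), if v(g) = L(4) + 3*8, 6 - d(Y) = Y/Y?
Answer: -9056/7453 ≈ -1.2151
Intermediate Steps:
d(Y) = 5 (d(Y) = 6 - Y/Y = 6 - 1*1 = 6 - 1 = 5)
L(t) = 1 (L(t) = -½*(-2) = 1)
v(g) = 25 (v(g) = 1 + 3*8 = 1 + 24 = 25)
T = 20640 (T = 20645 - 1*5 = 20645 - 5 = 20640)
(v(-217) - 18137)/(T + o) = (25 - 18137)/(20640 - 5734) = -18112/14906 = -18112*1/14906 = -9056/7453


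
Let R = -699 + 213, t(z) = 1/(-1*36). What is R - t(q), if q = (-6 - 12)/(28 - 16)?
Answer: -17495/36 ≈ -485.97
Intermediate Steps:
q = -3/2 (q = -18/12 = -18*1/12 = -3/2 ≈ -1.5000)
t(z) = -1/36 (t(z) = 1/(-36) = -1/36)
R = -486
R - t(q) = -486 - 1*(-1/36) = -486 + 1/36 = -17495/36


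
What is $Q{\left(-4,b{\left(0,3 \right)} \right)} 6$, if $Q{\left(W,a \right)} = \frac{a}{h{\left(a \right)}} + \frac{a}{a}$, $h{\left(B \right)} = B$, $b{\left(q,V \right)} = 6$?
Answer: $12$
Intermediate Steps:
$Q{\left(W,a \right)} = 2$ ($Q{\left(W,a \right)} = \frac{a}{a} + \frac{a}{a} = 1 + 1 = 2$)
$Q{\left(-4,b{\left(0,3 \right)} \right)} 6 = 2 \cdot 6 = 12$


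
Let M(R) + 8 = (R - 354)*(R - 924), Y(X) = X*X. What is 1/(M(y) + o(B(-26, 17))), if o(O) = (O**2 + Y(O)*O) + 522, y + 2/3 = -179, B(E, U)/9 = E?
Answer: -9/109517795 ≈ -8.2178e-8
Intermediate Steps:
Y(X) = X**2
B(E, U) = 9*E
y = -539/3 (y = -2/3 - 179 = -539/3 ≈ -179.67)
M(R) = -8 + (-924 + R)*(-354 + R) (M(R) = -8 + (R - 354)*(R - 924) = -8 + (-354 + R)*(-924 + R) = -8 + (-924 + R)*(-354 + R))
o(O) = 522 + O**2 + O**3 (o(O) = (O**2 + O**2*O) + 522 = (O**2 + O**3) + 522 = 522 + O**2 + O**3)
1/(M(y) + o(B(-26, 17))) = 1/((327088 + (-539/3)**2 - 1278*(-539/3)) + (522 + (9*(-26))**2 + (9*(-26))**3)) = 1/((327088 + 290521/9 + 229614) + (522 + (-234)**2 + (-234)**3)) = 1/(5300839/9 + (522 + 54756 - 12812904)) = 1/(5300839/9 - 12757626) = 1/(-109517795/9) = -9/109517795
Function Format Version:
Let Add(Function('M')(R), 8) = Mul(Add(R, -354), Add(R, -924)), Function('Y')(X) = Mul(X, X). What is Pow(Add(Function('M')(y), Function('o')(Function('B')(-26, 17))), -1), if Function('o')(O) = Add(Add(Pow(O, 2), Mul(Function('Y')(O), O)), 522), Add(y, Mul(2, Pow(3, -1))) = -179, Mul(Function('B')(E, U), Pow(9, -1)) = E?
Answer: Rational(-9, 109517795) ≈ -8.2178e-8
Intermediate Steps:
Function('Y')(X) = Pow(X, 2)
Function('B')(E, U) = Mul(9, E)
y = Rational(-539, 3) (y = Add(Rational(-2, 3), -179) = Rational(-539, 3) ≈ -179.67)
Function('M')(R) = Add(-8, Mul(Add(-924, R), Add(-354, R))) (Function('M')(R) = Add(-8, Mul(Add(R, -354), Add(R, -924))) = Add(-8, Mul(Add(-354, R), Add(-924, R))) = Add(-8, Mul(Add(-924, R), Add(-354, R))))
Function('o')(O) = Add(522, Pow(O, 2), Pow(O, 3)) (Function('o')(O) = Add(Add(Pow(O, 2), Mul(Pow(O, 2), O)), 522) = Add(Add(Pow(O, 2), Pow(O, 3)), 522) = Add(522, Pow(O, 2), Pow(O, 3)))
Pow(Add(Function('M')(y), Function('o')(Function('B')(-26, 17))), -1) = Pow(Add(Add(327088, Pow(Rational(-539, 3), 2), Mul(-1278, Rational(-539, 3))), Add(522, Pow(Mul(9, -26), 2), Pow(Mul(9, -26), 3))), -1) = Pow(Add(Add(327088, Rational(290521, 9), 229614), Add(522, Pow(-234, 2), Pow(-234, 3))), -1) = Pow(Add(Rational(5300839, 9), Add(522, 54756, -12812904)), -1) = Pow(Add(Rational(5300839, 9), -12757626), -1) = Pow(Rational(-109517795, 9), -1) = Rational(-9, 109517795)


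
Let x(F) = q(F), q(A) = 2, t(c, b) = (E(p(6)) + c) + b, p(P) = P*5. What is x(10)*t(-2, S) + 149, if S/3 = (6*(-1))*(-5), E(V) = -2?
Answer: 321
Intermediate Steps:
p(P) = 5*P
S = 90 (S = 3*((6*(-1))*(-5)) = 3*(-6*(-5)) = 3*30 = 90)
t(c, b) = -2 + b + c (t(c, b) = (-2 + c) + b = -2 + b + c)
x(F) = 2
x(10)*t(-2, S) + 149 = 2*(-2 + 90 - 2) + 149 = 2*86 + 149 = 172 + 149 = 321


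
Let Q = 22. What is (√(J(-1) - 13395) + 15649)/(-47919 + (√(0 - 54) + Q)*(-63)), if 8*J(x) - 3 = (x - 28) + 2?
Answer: (-√13398 + 15649*I)/(3*(-16435*I + 63*√6)) ≈ -0.31739 + 0.00063249*I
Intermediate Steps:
J(x) = -23/8 + x/8 (J(x) = 3/8 + ((x - 28) + 2)/8 = 3/8 + ((-28 + x) + 2)/8 = 3/8 + (-26 + x)/8 = 3/8 + (-13/4 + x/8) = -23/8 + x/8)
(√(J(-1) - 13395) + 15649)/(-47919 + (√(0 - 54) + Q)*(-63)) = (√((-23/8 + (⅛)*(-1)) - 13395) + 15649)/(-47919 + (√(0 - 54) + 22)*(-63)) = (√((-23/8 - ⅛) - 13395) + 15649)/(-47919 + (√(-54) + 22)*(-63)) = (√(-3 - 13395) + 15649)/(-47919 + (3*I*√6 + 22)*(-63)) = (√(-13398) + 15649)/(-47919 + (22 + 3*I*√6)*(-63)) = (I*√13398 + 15649)/(-47919 + (-1386 - 189*I*√6)) = (15649 + I*√13398)/(-49305 - 189*I*√6)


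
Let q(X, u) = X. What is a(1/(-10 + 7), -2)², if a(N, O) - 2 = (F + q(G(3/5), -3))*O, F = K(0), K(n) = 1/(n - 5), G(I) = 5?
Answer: 1444/25 ≈ 57.760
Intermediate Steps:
K(n) = 1/(-5 + n)
F = -⅕ (F = 1/(-5 + 0) = 1/(-5) = -⅕ ≈ -0.20000)
a(N, O) = 2 + 24*O/5 (a(N, O) = 2 + (-⅕ + 5)*O = 2 + 24*O/5)
a(1/(-10 + 7), -2)² = (2 + (24/5)*(-2))² = (2 - 48/5)² = (-38/5)² = 1444/25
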